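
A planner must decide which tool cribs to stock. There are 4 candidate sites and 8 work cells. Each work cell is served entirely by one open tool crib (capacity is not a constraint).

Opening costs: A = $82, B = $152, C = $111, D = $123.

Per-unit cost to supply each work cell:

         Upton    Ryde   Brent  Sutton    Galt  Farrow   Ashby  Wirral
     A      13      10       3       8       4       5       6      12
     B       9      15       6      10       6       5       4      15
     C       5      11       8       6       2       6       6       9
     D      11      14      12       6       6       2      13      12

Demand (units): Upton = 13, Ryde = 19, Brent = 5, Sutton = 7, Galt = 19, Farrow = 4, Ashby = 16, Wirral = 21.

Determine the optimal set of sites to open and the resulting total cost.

Open C only; minimum total cost 814.

For any fixed open set, each work cell goes to its cheapest open site; total = fixed + service.
{C}: Upton→C 5·13=65, Ryde→C 11·19=209, Brent→C 8·5=40, Sutton→C 6·7=42, Galt→C 2·19=38, Farrow→C 6·4=24, Ashby→C 6·16=96, Wirral→C 9·21=189. Service 703; fixed 111; total 814.
{A, C}: service 655 + fixed 193 = 848
{B, C}: service 657 + fixed 263 = 920
{A, B, C, D}: service 611 + fixed 468 = 1079
No other subset beats 814.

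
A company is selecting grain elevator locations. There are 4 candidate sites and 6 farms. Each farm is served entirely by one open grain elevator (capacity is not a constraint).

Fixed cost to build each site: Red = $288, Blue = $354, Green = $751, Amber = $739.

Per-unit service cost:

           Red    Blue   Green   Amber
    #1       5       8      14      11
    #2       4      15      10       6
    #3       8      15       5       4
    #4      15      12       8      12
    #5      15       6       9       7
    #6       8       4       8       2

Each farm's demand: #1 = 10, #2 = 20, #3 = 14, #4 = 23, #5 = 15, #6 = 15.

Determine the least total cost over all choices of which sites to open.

Minimum total cost: 1220

For any fixed open set, each farm goes to its cheapest open site; total = fixed + service.
{Red}: #1→Red 5·10=50, #2→Red 4·20=80, #3→Red 8·14=112, #4→Red 15·23=345, #5→Red 15·15=225, #6→Red 8·15=120. Service 932; fixed 288; total 1220.
{Red, Blue}: #1→Red 5·10=50, #2→Red 4·20=80, #3→Red 8·14=112, #4→Blue 12·23=276, #5→Blue 6·15=90, #6→Blue 4·15=60. Service 668; fixed 642; total 1310.
{Blue}: #1→Blue 8·10=80, #2→Blue 15·20=300, #3→Blue 15·14=210, #4→Blue 12·23=276, #5→Blue 6·15=90, #6→Blue 4·15=60. Service 1016; fixed 354; total 1370.
{Red, Blue, Green, Amber}: service 490 + fixed 2132 = 2622
No other subset beats 1220.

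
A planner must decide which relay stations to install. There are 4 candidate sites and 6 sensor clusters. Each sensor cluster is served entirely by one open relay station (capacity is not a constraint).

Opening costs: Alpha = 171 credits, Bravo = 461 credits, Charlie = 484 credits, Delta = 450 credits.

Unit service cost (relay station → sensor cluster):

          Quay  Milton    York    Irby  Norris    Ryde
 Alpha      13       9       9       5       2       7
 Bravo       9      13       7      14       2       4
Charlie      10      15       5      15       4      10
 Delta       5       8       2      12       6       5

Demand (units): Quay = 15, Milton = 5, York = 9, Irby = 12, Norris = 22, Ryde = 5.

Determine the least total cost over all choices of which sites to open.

Minimum total cost: 631

For any fixed open set, each sensor cluster goes to its cheapest open site; total = fixed + service.
{Alpha}: Quay→Alpha 13·15=195, Milton→Alpha 9·5=45, York→Alpha 9·9=81, Irby→Alpha 5·12=60, Norris→Alpha 2·22=44, Ryde→Alpha 7·5=35. Service 460; fixed 171; total 631.
{Alpha, Delta}: Quay→Delta 5·15=75, Milton→Delta 8·5=40, York→Delta 2·9=18, Irby→Alpha 5·12=60, Norris→Alpha 2·22=44, Ryde→Delta 5·5=25. Service 262; fixed 621; total 883.
{Delta}: service 434 + fixed 450 = 884
{Alpha, Bravo, Charlie, Delta}: service 257 + fixed 1566 = 1823
No other subset beats 631.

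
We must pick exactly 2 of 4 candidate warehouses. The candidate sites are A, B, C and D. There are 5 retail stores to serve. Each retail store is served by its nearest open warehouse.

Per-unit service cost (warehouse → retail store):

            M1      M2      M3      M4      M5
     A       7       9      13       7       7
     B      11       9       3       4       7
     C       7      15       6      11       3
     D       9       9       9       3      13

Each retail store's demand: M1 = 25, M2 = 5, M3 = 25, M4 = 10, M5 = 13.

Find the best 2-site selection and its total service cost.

Choose B and C; total service cost 374.

With exactly 2 open, each retail store uses its cheapest among the chosen.
{B, C}: M1→C 7·25=175, M2→B 9·5=45, M3→B 3·25=75, M4→B 4·10=40, M5→C 3·13=39. Service cost 374.
{A, B}: service cost 426
{C, D}: service cost 439
Among all 6 size-2 choices, {B, C} is lowest.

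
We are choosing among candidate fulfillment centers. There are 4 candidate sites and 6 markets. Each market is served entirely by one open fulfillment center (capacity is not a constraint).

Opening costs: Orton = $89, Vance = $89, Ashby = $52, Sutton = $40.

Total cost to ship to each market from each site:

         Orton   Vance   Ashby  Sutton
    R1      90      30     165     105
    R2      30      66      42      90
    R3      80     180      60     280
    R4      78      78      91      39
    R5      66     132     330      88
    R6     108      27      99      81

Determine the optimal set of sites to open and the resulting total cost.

Open Vance, Ashby and Sutton; minimum total cost 467.

For any fixed open set, each market goes to its cheapest open site; total = fixed + service.
{Vance, Ashby, Sutton}: R1→Vance 30, R2→Ashby 42, R3→Ashby 60, R4→Sutton 39, R5→Sutton 88, R6→Vance 27. Service 286; fixed 181; total 467.
{Orton, Vance}: service 311 + fixed 178 = 489
{Orton, Vance, Sutton}: service 272 + fixed 218 = 490
{Orton, Vance, Ashby, Sutton}: R1→Vance 30, R2→Orton 30, R3→Ashby 60, R4→Sutton 39, R5→Orton 66, R6→Vance 27. Service 252; fixed 270; total 522.
No other subset beats 467.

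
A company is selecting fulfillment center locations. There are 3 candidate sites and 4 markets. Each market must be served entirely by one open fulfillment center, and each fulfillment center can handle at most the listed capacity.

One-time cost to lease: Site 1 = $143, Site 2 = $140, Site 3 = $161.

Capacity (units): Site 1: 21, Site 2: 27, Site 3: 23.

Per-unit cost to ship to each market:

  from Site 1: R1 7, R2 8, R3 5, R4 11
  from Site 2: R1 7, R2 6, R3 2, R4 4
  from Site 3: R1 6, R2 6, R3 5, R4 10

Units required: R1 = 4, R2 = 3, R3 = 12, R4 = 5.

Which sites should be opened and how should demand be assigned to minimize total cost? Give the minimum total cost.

Open {Site 2}: R1→Site 2 7·4=28, R2→Site 2 6·3=18, R3→Site 2 2·12=24, R4→Site 2 4·5=20.
Loads: Site 2 carries 24/27. Service 90; fixed 140; total 230.
Next best feasible plan costs 373.

Minimum total cost: 230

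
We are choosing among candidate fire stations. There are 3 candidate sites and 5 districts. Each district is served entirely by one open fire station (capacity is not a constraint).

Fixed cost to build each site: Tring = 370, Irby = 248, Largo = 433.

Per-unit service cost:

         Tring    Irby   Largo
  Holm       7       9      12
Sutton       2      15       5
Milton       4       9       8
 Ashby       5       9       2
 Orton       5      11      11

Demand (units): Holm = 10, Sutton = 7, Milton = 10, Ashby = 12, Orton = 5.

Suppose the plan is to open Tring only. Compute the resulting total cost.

Each district is assigned to its cheapest site among the open ones.
{Tring}: Holm→Tring 7·10=70, Sutton→Tring 2·7=14, Milton→Tring 4·10=40, Ashby→Tring 5·12=60, Orton→Tring 5·5=25. Service 209; fixed 370; total 579.

Total cost: 579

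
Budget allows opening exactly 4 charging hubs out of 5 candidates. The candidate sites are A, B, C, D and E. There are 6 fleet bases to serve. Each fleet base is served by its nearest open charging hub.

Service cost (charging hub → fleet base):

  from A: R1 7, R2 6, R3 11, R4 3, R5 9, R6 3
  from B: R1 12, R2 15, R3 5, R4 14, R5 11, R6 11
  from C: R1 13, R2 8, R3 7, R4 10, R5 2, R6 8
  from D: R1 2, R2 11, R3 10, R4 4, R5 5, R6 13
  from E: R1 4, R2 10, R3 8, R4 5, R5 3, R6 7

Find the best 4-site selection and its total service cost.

With exactly 4 open, each fleet base uses its cheapest among the chosen.
{A, B, C, D}: R1→D 2, R2→A 6, R3→B 5, R4→A 3, R5→C 2, R6→A 3. Service cost 21.
{A, B, D, E}: service cost 22
{A, B, C, E}: service cost 23
Among all 5 size-4 choices, {A, B, C, D} is lowest.

Choose A, B, C and D; total service cost 21.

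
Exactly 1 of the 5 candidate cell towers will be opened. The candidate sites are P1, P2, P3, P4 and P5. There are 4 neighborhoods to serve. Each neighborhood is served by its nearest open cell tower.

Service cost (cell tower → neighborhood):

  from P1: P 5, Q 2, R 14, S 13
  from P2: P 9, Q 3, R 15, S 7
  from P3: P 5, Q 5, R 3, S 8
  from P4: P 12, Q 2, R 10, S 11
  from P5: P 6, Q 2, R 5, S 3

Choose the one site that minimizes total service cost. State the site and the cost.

Choose P5 only; total service cost 16.

With exactly 1 open, each neighborhood uses its cheapest among the chosen.
{P5}: P→P5 6, Q→P5 2, R→P5 5, S→P5 3. Service cost 16.
{P3}: service cost 21
{P1}: service cost 34
Among all 5 size-1 choices, {P5} is lowest.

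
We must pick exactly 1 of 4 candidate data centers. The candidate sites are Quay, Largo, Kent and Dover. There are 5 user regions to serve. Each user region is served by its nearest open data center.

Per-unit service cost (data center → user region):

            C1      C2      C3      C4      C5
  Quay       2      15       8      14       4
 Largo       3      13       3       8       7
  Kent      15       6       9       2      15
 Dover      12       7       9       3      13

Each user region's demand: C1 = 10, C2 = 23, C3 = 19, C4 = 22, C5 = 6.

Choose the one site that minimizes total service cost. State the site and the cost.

Choose Kent only; total service cost 593.

With exactly 1 open, each user region uses its cheapest among the chosen.
{Kent}: C1→Kent 15·10=150, C2→Kent 6·23=138, C3→Kent 9·19=171, C4→Kent 2·22=44, C5→Kent 15·6=90. Service cost 593.
{Dover}: service cost 596
{Largo}: service cost 604
Among all 4 size-1 choices, {Kent} is lowest.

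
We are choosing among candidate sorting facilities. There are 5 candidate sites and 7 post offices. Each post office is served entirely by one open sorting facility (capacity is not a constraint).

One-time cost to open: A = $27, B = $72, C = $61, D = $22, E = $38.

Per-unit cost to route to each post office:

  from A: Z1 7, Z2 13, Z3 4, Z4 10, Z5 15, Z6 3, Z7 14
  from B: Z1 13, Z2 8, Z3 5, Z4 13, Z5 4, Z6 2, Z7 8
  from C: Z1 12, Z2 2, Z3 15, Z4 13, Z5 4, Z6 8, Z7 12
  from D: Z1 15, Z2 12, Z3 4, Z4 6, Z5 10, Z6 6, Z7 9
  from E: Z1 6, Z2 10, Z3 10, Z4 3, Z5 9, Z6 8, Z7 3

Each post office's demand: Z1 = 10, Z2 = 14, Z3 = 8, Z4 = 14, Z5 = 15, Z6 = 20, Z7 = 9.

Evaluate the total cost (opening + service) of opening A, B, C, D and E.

Each post office is assigned to its cheapest site among the open ones.
{A, B, C, D, E}: Z1→E 6·10=60, Z2→C 2·14=28, Z3→A 4·8=32, Z4→E 3·14=42, Z5→B 4·15=60, Z6→B 2·20=40, Z7→E 3·9=27. Service 289; fixed 220; total 509.

Total cost: 509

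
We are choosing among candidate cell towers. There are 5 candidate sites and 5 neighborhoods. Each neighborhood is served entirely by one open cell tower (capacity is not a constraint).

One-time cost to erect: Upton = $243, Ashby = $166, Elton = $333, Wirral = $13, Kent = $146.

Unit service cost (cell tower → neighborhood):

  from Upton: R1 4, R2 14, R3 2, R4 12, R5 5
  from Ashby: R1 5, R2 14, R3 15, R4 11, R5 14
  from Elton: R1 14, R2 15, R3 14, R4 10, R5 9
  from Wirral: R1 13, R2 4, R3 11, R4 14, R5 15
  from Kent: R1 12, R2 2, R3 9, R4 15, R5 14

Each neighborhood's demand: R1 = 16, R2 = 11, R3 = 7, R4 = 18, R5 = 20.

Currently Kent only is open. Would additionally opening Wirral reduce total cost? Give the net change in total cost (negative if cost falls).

Current service cost with {Kent}: 827.
Adding Wirral: each neighborhood re-picks its cheapest; new service cost 809, saving 18.
Extra fixed cost: 13. Net change = 13 − 18 = -5.
(Totals: 973 → 968.)

Yes — net change −5 (cost falls by 5).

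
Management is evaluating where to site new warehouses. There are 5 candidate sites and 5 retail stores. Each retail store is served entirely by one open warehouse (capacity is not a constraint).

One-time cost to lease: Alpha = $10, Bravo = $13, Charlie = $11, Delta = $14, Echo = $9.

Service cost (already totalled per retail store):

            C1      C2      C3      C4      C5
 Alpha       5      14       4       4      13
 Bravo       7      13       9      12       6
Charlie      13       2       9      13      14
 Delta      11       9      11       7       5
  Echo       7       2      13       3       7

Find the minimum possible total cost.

For any fixed open set, each retail store goes to its cheapest open site; total = fixed + service.
{Alpha, Echo}: C1→Alpha 5, C2→Echo 2, C3→Alpha 4, C4→Echo 3, C5→Echo 7. Service 21; fixed 19; total 40.
{Echo}: service 32 + fixed 9 = 41
{Charlie, Echo}: service 28 + fixed 20 = 48
{Alpha, Bravo, Charlie, Delta, Echo}: service 19 + fixed 57 = 76
No other subset beats 40.

Minimum total cost: 40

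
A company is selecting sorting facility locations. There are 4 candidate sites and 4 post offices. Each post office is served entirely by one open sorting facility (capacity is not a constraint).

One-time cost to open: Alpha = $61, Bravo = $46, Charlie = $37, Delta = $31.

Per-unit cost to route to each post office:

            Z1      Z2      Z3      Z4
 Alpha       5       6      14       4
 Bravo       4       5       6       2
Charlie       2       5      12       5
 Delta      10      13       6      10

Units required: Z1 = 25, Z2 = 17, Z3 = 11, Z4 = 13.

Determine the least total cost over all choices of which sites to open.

For any fixed open set, each post office goes to its cheapest open site; total = fixed + service.
{Bravo, Charlie}: Z1→Charlie 2·25=50, Z2→Bravo 5·17=85, Z3→Bravo 6·11=66, Z4→Bravo 2·13=26. Service 227; fixed 83; total 310.
{Bravo}: Z1→Bravo 4·25=100, Z2→Bravo 5·17=85, Z3→Bravo 6·11=66, Z4→Bravo 2·13=26. Service 277; fixed 46; total 323.
{Charlie, Delta}: service 266 + fixed 68 = 334
{Alpha, Bravo, Charlie, Delta}: Z1→Charlie 2·25=50, Z2→Bravo 5·17=85, Z3→Bravo 6·11=66, Z4→Bravo 2·13=26. Service 227; fixed 175; total 402.
(All 15 nonempty subsets were checked; Bravo and Charlie is lowest.)

Minimum total cost: 310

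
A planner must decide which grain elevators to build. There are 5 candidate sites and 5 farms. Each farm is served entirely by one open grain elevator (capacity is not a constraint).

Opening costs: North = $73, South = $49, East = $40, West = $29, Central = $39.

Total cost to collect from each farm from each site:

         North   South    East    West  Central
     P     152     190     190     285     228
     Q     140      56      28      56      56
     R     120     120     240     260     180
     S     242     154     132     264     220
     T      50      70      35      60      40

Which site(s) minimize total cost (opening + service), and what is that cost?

Open North and East; minimum total cost 580.

For any fixed open set, each farm goes to its cheapest open site; total = fixed + service.
{North, East}: P→North 152, Q→East 28, R→North 120, S→East 132, T→East 35. Service 467; fixed 113; total 580.
{South, East}: service 505 + fixed 89 = 594
{North, East, West}: service 467 + fixed 142 = 609
{North, South, East, West, Central}: service 467 + fixed 230 = 697
No other subset beats 580.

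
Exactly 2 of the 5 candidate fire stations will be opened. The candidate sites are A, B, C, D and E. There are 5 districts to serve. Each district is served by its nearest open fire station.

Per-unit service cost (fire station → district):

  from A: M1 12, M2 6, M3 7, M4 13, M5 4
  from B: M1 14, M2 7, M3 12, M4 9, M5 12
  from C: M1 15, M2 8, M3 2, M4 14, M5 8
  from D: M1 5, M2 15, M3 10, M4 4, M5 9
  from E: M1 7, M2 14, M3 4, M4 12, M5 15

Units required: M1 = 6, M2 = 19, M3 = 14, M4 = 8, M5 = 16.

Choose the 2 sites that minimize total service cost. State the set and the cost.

Choose A and D; total service cost 338.

With exactly 2 open, each district uses its cheapest among the chosen.
{A, D}: M1→D 5·6=30, M2→A 6·19=114, M3→A 7·14=98, M4→D 4·8=32, M5→A 4·16=64. Service cost 338.
{C, D}: service cost 370
{A, E}: service cost 372
Among all 10 size-2 choices, {A, D} is lowest.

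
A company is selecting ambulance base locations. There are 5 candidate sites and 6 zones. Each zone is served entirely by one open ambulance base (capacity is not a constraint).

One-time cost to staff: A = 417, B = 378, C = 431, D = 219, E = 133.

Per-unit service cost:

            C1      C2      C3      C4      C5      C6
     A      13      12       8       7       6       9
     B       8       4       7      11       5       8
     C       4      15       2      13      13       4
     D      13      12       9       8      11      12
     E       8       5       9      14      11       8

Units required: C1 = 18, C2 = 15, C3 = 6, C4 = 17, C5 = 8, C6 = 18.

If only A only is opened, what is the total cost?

Each zone is assigned to its cheapest site among the open ones.
{A}: C1→A 13·18=234, C2→A 12·15=180, C3→A 8·6=48, C4→A 7·17=119, C5→A 6·8=48, C6→A 9·18=162. Service 791; fixed 417; total 1208.

Total cost: 1208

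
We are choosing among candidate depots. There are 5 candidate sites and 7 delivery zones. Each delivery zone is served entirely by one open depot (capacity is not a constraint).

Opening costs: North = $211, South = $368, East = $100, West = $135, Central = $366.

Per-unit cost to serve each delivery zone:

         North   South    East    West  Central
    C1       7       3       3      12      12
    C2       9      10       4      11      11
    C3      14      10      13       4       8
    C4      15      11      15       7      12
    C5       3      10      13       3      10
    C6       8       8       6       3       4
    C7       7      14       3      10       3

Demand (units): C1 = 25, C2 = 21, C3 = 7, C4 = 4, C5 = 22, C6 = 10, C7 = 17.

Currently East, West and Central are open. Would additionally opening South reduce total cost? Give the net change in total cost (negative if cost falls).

No — net change +368 (cost rises by 368).

Current service cost with {East, West, Central}: 362.
Adding South: each delivery zone re-picks its cheapest; new service cost 362, saving 0.
Extra fixed cost: 368. Net change = 368 − 0 = 368.
(Totals: 963 → 1331.)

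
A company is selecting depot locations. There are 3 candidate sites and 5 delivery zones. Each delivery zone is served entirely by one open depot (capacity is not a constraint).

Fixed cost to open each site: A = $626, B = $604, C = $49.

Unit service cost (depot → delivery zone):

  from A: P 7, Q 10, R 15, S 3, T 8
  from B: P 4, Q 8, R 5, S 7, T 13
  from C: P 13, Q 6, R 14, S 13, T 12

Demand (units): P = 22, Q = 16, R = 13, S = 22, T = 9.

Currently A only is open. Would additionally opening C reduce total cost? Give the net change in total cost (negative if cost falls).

Current service cost with {A}: 647.
Adding C: each delivery zone re-picks its cheapest; new service cost 570, saving 77.
Extra fixed cost: 49. Net change = 49 − 77 = -28.
(Totals: 1273 → 1245.)

Yes — net change −28 (cost falls by 28).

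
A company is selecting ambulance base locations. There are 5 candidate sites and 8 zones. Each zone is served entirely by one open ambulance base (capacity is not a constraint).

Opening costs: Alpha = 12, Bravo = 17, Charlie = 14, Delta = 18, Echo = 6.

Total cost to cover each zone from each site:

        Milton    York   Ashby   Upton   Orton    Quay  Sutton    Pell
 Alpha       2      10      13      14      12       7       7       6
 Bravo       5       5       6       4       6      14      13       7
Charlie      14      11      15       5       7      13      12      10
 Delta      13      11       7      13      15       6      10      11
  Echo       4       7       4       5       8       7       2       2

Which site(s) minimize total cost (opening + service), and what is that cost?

Open Echo only; minimum total cost 45.

For any fixed open set, each zone goes to its cheapest open site; total = fixed + service.
{Echo}: Milton→Echo 4, York→Echo 7, Ashby→Echo 4, Upton→Echo 5, Orton→Echo 8, Quay→Echo 7, Sutton→Echo 2, Pell→Echo 2. Service 39; fixed 6; total 45.
{Alpha, Echo}: service 37 + fixed 18 = 55
{Bravo, Echo}: service 34 + fixed 23 = 57
{Alpha, Bravo, Charlie, Delta, Echo}: service 31 + fixed 67 = 98
No other subset beats 45.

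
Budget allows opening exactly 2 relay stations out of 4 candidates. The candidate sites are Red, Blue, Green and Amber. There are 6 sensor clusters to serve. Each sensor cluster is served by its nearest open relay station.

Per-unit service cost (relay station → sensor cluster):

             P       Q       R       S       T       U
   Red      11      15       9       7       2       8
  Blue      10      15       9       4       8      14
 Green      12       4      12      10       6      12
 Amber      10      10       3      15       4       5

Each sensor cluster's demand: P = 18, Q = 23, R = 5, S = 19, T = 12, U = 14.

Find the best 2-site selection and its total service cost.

Choose Green and Amber; total service cost 595.

With exactly 2 open, each sensor cluster uses its cheapest among the chosen.
{Green, Amber}: P→Amber 10·18=180, Q→Green 4·23=92, R→Amber 3·5=15, S→Green 10·19=190, T→Amber 4·12=48, U→Amber 5·14=70. Service cost 595.
{Red, Green}: service cost 604
{Blue, Amber}: service cost 619
Among all 6 size-2 choices, {Green, Amber} is lowest.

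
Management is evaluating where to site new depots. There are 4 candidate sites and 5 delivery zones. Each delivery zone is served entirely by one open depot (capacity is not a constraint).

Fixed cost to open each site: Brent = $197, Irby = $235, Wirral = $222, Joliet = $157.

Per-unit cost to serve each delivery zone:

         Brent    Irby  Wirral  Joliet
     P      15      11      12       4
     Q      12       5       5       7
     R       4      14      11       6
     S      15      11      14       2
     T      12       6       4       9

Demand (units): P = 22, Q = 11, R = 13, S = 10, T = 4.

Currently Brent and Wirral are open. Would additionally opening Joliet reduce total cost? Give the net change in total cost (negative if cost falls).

Current service cost with {Brent, Wirral}: 527.
Adding Joliet: each delivery zone re-picks its cheapest; new service cost 231, saving 296.
Extra fixed cost: 157. Net change = 157 − 296 = -139.
(Totals: 946 → 807.)

Yes — net change −139 (cost falls by 139).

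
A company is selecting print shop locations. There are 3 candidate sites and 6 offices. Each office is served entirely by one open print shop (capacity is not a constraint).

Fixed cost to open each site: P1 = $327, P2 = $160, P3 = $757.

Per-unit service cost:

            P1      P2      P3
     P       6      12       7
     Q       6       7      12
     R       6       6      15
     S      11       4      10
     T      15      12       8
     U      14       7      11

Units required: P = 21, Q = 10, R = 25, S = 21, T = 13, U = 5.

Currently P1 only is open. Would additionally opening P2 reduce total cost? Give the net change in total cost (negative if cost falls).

Current service cost with {P1}: 832.
Adding P2: each office re-picks its cheapest; new service cost 611, saving 221.
Extra fixed cost: 160. Net change = 160 − 221 = -61.
(Totals: 1159 → 1098.)

Yes — net change −61 (cost falls by 61).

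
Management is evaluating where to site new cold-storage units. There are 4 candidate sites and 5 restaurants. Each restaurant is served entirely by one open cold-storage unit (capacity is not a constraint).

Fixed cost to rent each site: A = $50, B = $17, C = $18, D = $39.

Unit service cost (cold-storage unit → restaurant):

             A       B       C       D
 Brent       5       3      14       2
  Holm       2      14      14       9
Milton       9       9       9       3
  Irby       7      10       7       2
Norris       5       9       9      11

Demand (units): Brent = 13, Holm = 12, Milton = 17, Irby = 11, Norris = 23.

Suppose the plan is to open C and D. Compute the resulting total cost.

Total cost: 471

Each restaurant is assigned to its cheapest site among the open ones.
{C, D}: Brent→D 2·13=26, Holm→D 9·12=108, Milton→D 3·17=51, Irby→D 2·11=22, Norris→C 9·23=207. Service 414; fixed 57; total 471.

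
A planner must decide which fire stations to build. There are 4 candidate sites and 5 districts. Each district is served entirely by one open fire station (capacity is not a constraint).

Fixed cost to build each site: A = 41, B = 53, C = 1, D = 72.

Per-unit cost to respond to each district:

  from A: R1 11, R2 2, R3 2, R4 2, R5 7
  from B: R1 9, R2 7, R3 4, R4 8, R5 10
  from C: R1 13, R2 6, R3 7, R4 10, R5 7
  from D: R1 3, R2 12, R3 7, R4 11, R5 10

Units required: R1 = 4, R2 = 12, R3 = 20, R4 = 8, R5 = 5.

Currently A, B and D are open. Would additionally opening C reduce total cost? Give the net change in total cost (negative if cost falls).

Current service cost with {A, B, D}: 127.
Adding C: each district re-picks its cheapest; new service cost 127, saving 0.
Extra fixed cost: 1. Net change = 1 − 0 = 1.
(Totals: 293 → 294.)

No — net change +1 (cost rises by 1).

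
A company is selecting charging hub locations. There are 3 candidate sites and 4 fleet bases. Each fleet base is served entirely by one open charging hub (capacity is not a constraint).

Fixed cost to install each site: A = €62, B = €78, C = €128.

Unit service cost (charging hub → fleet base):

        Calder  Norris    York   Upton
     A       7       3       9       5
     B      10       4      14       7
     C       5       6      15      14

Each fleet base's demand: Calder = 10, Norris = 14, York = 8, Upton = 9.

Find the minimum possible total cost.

Minimum total cost: 291

For any fixed open set, each fleet base goes to its cheapest open site; total = fixed + service.
{A}: Calder→A 7·10=70, Norris→A 3·14=42, York→A 9·8=72, Upton→A 5·9=45. Service 229; fixed 62; total 291.
{A, B}: service 229 + fixed 140 = 369
{A, C}: service 209 + fixed 190 = 399
{A, B, C}: service 209 + fixed 268 = 477
(All 7 nonempty subsets were checked; A only is lowest.)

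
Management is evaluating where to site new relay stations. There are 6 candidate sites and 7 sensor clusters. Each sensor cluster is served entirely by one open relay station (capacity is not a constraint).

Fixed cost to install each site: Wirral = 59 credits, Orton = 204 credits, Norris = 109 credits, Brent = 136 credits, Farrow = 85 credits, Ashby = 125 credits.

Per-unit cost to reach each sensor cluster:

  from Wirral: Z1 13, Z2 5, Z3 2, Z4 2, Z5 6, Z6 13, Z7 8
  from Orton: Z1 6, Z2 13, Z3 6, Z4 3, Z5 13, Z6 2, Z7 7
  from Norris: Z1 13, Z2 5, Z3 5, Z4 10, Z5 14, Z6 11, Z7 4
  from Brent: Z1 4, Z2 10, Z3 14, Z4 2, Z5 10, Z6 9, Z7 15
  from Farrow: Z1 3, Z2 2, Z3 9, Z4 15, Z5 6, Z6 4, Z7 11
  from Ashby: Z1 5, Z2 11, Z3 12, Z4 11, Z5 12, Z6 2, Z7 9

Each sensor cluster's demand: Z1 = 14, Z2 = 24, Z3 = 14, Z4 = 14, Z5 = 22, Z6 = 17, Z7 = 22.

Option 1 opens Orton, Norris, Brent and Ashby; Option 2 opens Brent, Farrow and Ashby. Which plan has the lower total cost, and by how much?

Option 1: {Orton, Norris, Brent, Ashby}: Z1→Brent 4·14=56, Z2→Norris 5·24=120, Z3→Norris 5·14=70, Z4→Brent 2·14=28, Z5→Brent 10·22=220, Z6→Orton 2·17=34, Z7→Norris 4·22=88. Service 616; fixed 574; total 1190.
Option 2: {Brent, Farrow, Ashby}: Z1→Farrow 3·14=42, Z2→Farrow 2·24=48, Z3→Farrow 9·14=126, Z4→Brent 2·14=28, Z5→Farrow 6·22=132, Z6→Ashby 2·17=34, Z7→Ashby 9·22=198. Service 608; fixed 346; total 954.
Difference: |1190 − 954| = 236.

Option 2 is cheaper by 236.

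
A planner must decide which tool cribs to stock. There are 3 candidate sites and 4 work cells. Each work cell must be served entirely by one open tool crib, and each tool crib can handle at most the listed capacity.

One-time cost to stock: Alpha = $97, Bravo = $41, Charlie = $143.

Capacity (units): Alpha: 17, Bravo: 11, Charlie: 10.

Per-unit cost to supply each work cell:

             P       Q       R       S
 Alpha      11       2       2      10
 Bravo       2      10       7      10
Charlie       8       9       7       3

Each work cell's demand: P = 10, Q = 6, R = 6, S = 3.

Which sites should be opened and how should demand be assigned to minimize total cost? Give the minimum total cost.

Open {Alpha, Bravo}: P→Bravo 2·10=20, Q→Alpha 2·6=12, R→Alpha 2·6=12, S→Alpha 10·3=30.
Loads: Alpha carries 15/17, Bravo carries 10/11. Service 74; fixed 138; total 212.
Next best feasible plan costs 332.

Minimum total cost: 212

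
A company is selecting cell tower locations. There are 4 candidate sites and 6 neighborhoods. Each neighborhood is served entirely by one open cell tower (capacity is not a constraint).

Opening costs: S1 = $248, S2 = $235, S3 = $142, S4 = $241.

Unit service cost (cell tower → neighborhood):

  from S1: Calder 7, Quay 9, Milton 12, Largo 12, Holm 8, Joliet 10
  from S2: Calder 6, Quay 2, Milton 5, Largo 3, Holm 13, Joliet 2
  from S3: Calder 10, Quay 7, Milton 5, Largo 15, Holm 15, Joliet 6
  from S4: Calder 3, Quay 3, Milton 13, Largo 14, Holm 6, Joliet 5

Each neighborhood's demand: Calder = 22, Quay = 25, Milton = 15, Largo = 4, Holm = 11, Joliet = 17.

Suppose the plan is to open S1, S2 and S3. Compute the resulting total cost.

Total cost: 1016

Each neighborhood is assigned to its cheapest site among the open ones.
{S1, S2, S3}: Calder→S2 6·22=132, Quay→S2 2·25=50, Milton→S2 5·15=75, Largo→S2 3·4=12, Holm→S1 8·11=88, Joliet→S2 2·17=34. Service 391; fixed 625; total 1016.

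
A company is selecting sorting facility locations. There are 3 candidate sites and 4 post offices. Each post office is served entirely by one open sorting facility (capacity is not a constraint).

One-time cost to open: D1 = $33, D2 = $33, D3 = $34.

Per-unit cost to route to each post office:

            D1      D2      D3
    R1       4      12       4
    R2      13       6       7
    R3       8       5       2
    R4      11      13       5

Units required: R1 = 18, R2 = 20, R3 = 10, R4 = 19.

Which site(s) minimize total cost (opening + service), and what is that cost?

For any fixed open set, each post office goes to its cheapest open site; total = fixed + service.
{D3}: R1→D3 4·18=72, R2→D3 7·20=140, R3→D3 2·10=20, R4→D3 5·19=95. Service 327; fixed 34; total 361.
{D2, D3}: service 307 + fixed 67 = 374
{D1, D3}: R1→D1 4·18=72, R2→D3 7·20=140, R3→D3 2·10=20, R4→D3 5·19=95. Service 327; fixed 67; total 394.
{D1, D2, D3}: service 307 + fixed 100 = 407
No other subset beats 361.

Open D3 only; minimum total cost 361.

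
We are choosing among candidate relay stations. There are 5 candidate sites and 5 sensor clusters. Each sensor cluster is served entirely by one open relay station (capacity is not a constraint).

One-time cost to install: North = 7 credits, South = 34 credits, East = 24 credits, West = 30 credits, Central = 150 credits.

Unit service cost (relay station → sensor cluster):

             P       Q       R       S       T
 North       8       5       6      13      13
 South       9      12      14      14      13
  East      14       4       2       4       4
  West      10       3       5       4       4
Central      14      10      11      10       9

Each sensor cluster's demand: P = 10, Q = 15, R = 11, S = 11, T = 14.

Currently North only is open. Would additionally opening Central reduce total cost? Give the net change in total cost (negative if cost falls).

No — net change +61 (cost rises by 61).

Current service cost with {North}: 546.
Adding Central: each sensor cluster re-picks its cheapest; new service cost 457, saving 89.
Extra fixed cost: 150. Net change = 150 − 89 = 61.
(Totals: 553 → 614.)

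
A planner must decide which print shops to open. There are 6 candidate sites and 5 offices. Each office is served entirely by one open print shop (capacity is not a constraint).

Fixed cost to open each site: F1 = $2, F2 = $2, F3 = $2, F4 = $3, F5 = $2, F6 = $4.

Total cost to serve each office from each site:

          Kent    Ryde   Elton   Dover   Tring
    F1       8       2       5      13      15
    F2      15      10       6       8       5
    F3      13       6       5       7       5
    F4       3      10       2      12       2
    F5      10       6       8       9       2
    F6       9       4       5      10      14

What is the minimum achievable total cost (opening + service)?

For any fixed open set, each office goes to its cheapest open site; total = fixed + service.
{F1, F3, F4}: Kent→F4 3, Ryde→F1 2, Elton→F4 2, Dover→F3 7, Tring→F4 2. Service 16; fixed 7; total 23.
{F1, F2, F4}: Kent→F4 3, Ryde→F1 2, Elton→F4 2, Dover→F2 8, Tring→F4 2. Service 17; fixed 7; total 24.
{F1, F2, F3, F4}: Kent→F4 3, Ryde→F1 2, Elton→F4 2, Dover→F3 7, Tring→F4 2. Service 16; fixed 9; total 25.
{F1, F2, F3, F4, F5, F6}: Kent→F4 3, Ryde→F1 2, Elton→F4 2, Dover→F3 7, Tring→F4 2. Service 16; fixed 15; total 31.
No other subset beats 23.

Minimum total cost: 23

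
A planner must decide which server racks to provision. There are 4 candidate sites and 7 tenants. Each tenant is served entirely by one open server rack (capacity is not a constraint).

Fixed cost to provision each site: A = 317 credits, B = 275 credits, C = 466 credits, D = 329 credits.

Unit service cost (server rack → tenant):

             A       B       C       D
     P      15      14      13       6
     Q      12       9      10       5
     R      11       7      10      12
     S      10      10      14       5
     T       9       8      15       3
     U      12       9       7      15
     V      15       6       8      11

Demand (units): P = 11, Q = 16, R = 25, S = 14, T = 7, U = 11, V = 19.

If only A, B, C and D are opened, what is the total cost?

Total cost: 1990

Each tenant is assigned to its cheapest site among the open ones.
{A, B, C, D}: P→D 6·11=66, Q→D 5·16=80, R→B 7·25=175, S→D 5·14=70, T→D 3·7=21, U→C 7·11=77, V→B 6·19=114. Service 603; fixed 1387; total 1990.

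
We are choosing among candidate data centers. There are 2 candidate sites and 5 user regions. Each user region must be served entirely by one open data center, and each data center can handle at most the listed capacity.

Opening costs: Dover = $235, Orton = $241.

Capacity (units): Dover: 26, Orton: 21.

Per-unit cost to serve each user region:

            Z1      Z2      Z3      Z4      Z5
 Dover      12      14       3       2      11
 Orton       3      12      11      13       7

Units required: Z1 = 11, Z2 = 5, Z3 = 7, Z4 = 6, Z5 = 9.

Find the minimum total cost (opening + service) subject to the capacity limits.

Open {Dover, Orton}: Z1→Orton 3·11=33, Z2→Dover 14·5=70, Z3→Dover 3·7=21, Z4→Dover 2·6=12, Z5→Orton 7·9=63.
Loads: Dover carries 18/26, Orton carries 20/21. Service 199; fixed 476; total 675.
Next best feasible plan costs 701.

Minimum total cost: 675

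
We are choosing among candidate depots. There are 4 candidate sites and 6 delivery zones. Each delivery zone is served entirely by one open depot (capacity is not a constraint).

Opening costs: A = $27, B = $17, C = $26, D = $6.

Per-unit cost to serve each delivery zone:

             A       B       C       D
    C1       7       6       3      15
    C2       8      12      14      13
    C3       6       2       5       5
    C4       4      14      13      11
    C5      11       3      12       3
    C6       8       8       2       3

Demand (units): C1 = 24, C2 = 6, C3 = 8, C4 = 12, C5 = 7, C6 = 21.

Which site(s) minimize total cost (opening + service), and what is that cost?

For any fixed open set, each delivery zone goes to its cheapest open site; total = fixed + service.
{A, B, C}: C1→C 3·24=72, C2→A 8·6=48, C3→B 2·8=16, C4→A 4·12=48, C5→B 3·7=21, C6→C 2·21=42. Service 247; fixed 70; total 317.
{A, B, C, D}: C1→C 3·24=72, C2→A 8·6=48, C3→B 2·8=16, C4→A 4·12=48, C5→B 3·7=21, C6→C 2·21=42. Service 247; fixed 76; total 323.
{A, C, D}: C1→C 3·24=72, C2→A 8·6=48, C3→C 5·8=40, C4→A 4·12=48, C5→D 3·7=21, C6→C 2·21=42. Service 271; fixed 59; total 330.
{D}: service 694 + fixed 6 = 700
No other subset beats 317.

Open A, B and C; minimum total cost 317.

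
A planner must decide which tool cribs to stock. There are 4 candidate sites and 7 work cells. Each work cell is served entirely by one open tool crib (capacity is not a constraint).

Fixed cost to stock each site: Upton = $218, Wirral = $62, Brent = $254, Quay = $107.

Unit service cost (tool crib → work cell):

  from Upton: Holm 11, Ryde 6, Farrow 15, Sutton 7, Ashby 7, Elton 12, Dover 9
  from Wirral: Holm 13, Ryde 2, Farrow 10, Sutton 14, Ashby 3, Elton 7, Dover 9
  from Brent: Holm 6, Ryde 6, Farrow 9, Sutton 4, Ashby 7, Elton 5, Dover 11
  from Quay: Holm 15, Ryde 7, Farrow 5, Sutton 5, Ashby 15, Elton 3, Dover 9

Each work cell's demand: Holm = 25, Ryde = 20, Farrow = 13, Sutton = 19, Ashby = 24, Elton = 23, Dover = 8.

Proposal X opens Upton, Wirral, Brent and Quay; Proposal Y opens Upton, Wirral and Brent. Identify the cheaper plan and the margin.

Proposal Y is cheaper by 9.

Proposal X: {Upton, Wirral, Brent, Quay}: Holm→Brent 6·25=150, Ryde→Wirral 2·20=40, Farrow→Quay 5·13=65, Sutton→Brent 4·19=76, Ashby→Wirral 3·24=72, Elton→Quay 3·23=69, Dover→Upton 9·8=72. Service 544; fixed 641; total 1185.
Proposal Y: {Upton, Wirral, Brent}: Holm→Brent 6·25=150, Ryde→Wirral 2·20=40, Farrow→Brent 9·13=117, Sutton→Brent 4·19=76, Ashby→Wirral 3·24=72, Elton→Brent 5·23=115, Dover→Upton 9·8=72. Service 642; fixed 534; total 1176.
Difference: |1185 − 1176| = 9.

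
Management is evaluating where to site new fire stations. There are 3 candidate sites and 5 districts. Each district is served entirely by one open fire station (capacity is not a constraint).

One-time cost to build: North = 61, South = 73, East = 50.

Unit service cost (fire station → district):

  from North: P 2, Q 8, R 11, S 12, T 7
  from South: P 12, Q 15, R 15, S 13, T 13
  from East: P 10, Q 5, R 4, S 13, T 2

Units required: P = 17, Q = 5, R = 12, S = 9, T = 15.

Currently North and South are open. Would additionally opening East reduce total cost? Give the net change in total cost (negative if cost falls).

Yes — net change −124 (cost falls by 124).

Current service cost with {North, South}: 419.
Adding East: each district re-picks its cheapest; new service cost 245, saving 174.
Extra fixed cost: 50. Net change = 50 − 174 = -124.
(Totals: 553 → 429.)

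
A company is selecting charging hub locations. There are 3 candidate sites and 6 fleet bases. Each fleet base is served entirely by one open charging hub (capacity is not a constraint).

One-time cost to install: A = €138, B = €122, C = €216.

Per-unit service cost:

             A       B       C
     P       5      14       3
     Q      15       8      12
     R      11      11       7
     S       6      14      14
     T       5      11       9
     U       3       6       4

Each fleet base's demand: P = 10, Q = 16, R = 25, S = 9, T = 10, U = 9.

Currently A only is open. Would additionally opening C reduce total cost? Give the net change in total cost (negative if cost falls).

Current service cost with {A}: 696.
Adding C: each fleet base re-picks its cheapest; new service cost 528, saving 168.
Extra fixed cost: 216. Net change = 216 − 168 = 48.
(Totals: 834 → 882.)

No — net change +48 (cost rises by 48).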